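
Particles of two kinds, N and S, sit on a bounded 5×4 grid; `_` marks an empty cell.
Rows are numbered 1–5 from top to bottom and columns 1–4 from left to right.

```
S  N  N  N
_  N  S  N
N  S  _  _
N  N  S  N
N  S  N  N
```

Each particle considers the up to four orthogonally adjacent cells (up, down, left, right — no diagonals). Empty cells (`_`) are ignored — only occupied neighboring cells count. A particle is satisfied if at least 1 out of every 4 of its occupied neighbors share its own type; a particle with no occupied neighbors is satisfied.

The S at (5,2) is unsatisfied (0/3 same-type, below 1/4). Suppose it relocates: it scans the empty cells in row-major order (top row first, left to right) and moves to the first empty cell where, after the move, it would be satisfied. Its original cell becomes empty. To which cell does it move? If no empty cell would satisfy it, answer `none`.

Vacating (5,2). Empty cells in order:
  (2,1): 1/3 same-type → satisfied — stop here.

(2,1)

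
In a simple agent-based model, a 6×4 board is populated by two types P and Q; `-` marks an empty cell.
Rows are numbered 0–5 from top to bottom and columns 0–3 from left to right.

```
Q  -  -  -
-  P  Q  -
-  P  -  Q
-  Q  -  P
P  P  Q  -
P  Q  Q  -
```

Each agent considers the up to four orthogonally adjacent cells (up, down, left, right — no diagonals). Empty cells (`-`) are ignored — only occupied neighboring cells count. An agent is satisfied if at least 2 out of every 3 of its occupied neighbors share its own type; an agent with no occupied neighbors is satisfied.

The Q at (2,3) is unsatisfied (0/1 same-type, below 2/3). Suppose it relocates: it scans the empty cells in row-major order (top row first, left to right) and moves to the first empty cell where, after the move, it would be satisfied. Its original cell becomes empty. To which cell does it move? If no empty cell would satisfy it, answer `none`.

Vacating (2,3). Empty cells in order:
  (0,1): 1/2 same-type → still unsatisfied.
  (0,2): 1/1 same-type → satisfied — stop here.

(0,2)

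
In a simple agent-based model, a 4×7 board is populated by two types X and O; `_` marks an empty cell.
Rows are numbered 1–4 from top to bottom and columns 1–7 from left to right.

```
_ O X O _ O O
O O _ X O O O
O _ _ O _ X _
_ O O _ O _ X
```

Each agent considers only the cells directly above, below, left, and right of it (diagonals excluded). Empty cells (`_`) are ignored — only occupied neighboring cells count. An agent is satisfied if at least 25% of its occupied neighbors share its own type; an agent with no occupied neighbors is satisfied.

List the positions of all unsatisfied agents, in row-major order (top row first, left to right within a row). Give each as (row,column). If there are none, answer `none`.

(1,3), (1,4), (2,4), (3,4), (3,6)

Row 1: (1,2)O 1/2 ✓ · (1,3)X 0/2 ✗ · (1,4)O 0/2 ✗ · (1,6)O 2/2 ✓ · (1,7)O 2/2 ✓
Row 2: (2,1)O 2/2 ✓ · (2,2)O 2/2 ✓ · (2,4)X 0/3 ✗ · (2,5)O 1/2 ✓ · (2,6)O 3/4 ✓ · (2,7)O 2/2 ✓
Row 3: (3,1)O 1/1 ✓ · (3,4)O 0/1 ✗ · (3,6)X 0/1 ✗
Row 4: (4,2)O 1/1 ✓ · (4,3)O 1/1 ✓ · (4,5)O 0/0 ✓ · (4,7)X 0/0 ✓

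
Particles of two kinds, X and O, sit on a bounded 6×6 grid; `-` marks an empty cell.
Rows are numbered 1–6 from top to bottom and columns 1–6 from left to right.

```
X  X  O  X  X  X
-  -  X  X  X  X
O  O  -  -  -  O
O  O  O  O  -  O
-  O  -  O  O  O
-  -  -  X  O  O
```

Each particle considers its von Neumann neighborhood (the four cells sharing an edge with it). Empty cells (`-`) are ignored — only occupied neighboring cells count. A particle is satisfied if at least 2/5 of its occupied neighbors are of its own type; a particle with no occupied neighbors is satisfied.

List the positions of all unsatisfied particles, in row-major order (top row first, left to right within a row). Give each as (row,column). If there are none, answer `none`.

(1,3), (6,4)

(1,1)X 1/1 ✓
(1,2)X 1/2 ✓
(1,3)O 0/3 ✗
(1,4)X 2/3 ✓
(1,5)X 3/3 ✓
(1,6)X 2/2 ✓
(2,3)X 1/2 ✓
(2,4)X 3/3 ✓
(2,5)X 3/3 ✓
(2,6)X 2/3 ✓
(3,1)O 2/2 ✓
(3,2)O 2/2 ✓
(3,6)O 1/2 ✓
(4,1)O 2/2 ✓
(4,2)O 4/4 ✓
(4,3)O 2/2 ✓
(4,4)O 2/2 ✓
(4,6)O 2/2 ✓
(5,2)O 1/1 ✓
(5,4)O 2/3 ✓
(5,5)O 3/3 ✓
(5,6)O 3/3 ✓
(6,4)X 0/2 ✗
(6,5)O 2/3 ✓
(6,6)O 2/2 ✓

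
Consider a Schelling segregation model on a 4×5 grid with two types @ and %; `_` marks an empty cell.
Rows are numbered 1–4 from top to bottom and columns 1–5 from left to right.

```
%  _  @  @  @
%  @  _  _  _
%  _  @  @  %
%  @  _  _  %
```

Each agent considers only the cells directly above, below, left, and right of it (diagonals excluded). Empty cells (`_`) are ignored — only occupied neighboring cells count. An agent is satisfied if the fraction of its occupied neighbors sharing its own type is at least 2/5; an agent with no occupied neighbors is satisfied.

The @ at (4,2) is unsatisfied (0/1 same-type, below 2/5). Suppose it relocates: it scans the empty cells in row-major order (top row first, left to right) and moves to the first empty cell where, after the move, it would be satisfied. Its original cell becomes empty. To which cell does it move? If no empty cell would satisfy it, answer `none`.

Vacating (4,2). Empty cells in order:
  (1,2): 2/3 same-type → satisfied — stop here.

(1,2)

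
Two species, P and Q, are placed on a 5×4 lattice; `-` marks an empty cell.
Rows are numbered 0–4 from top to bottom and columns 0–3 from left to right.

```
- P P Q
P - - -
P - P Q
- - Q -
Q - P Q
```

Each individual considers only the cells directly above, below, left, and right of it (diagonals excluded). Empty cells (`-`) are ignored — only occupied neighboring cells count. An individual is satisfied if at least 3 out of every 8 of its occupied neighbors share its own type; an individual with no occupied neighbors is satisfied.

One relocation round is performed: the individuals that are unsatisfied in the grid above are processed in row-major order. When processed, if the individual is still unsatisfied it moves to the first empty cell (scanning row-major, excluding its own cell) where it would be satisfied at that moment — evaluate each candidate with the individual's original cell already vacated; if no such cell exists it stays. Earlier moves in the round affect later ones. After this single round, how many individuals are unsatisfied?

Initially unsatisfied (in order): (0,3), (2,2), (2,3), (3,2), (4,2), (4,3).
  (0,3) → (1,3).
  (2,2) → (0,0).
  (2,3): now satisfied by earlier moves; stays.
  (3,2) → (0,3).
  (4,2) → (1,1).
  (4,3): now satisfied by earlier moves; stays.
Resulting grid:
P P P Q
P P - Q
P - - Q
- - - -
Q - - Q
All satisfied now.

0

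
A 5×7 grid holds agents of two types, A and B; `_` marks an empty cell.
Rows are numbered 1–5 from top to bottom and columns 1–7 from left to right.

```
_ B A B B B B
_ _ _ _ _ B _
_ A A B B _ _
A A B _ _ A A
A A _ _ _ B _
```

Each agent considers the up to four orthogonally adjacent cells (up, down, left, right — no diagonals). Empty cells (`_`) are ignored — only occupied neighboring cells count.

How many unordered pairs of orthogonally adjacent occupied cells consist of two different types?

6

Scan each occupied cell's neighbors to the right and below so each pair is counted once.
Row 1: B(1,2)–A(1,3)≠ A(1,3)–B(1,4)≠ B(1,4)–B(1,5)= B(1,5)–B(1,6)= B(1,6)–B(1,7)= B(1,6)–B(2,6)=  → 2/6 unlike.
Row 3: A(3,2)–A(3,3)= A(3,2)–A(4,2)= A(3,3)–B(3,4)≠ A(3,3)–B(4,3)≠ B(3,4)–B(3,5)=  → 2/5 unlike.
Row 4: A(4,1)–A(4,2)= A(4,1)–A(5,1)= A(4,2)–B(4,3)≠ A(4,2)–A(5,2)= A(4,6)–A(4,7)= A(4,6)–B(5,6)≠  → 2/6 unlike.
Row 5: A(5,1)–A(5,2)=  → 0/1 unlike.
Total adjacent occupied pairs: 18; unlike-type pairs: 6.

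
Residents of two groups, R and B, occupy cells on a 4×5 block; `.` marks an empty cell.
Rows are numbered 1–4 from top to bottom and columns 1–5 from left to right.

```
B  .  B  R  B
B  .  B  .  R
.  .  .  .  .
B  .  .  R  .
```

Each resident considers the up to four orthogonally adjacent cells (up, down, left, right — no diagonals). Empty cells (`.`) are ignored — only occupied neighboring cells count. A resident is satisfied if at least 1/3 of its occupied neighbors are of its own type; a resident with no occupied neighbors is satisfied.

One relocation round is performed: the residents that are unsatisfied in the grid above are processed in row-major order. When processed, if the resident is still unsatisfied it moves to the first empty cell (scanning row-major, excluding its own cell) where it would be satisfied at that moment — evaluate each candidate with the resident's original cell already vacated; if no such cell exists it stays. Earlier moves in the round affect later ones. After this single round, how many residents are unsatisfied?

0

Initially unsatisfied (in order): (1,4), (1,5), (2,5).
  (1,4) → (2,4).
  (1,5) → (1,2).
  (2,5): now satisfied by earlier moves; stays.
Resulting grid:
B B B . .
B . B R R
. . . . .
B . . R .
All satisfied now.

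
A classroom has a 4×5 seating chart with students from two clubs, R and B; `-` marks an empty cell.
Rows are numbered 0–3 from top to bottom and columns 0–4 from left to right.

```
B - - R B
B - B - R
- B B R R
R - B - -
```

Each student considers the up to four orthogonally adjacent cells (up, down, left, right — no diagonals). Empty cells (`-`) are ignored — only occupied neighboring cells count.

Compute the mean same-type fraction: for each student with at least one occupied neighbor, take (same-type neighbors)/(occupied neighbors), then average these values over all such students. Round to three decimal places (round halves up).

0.705

Row 0: (0,0)B 1/1 · (0,3)R 0/1 · (0,4)B 0/2
Row 1: (1,0)B 1/1 · (1,2)B 1/1 · (1,4)R 1/2
Row 2: (2,1)B 1/1 · (2,2)B 3/4 · (2,3)R 1/2 · (2,4)R 2/2
Row 3: (3,0)R — no occupied neighbors · (3,2)B 1/1
Sum over 11 students: 1/1 + 0/1 + 0/2 + 1/1 + 1/1 + 1/2 + 1/1 + 3/4 + 1/2 + 2/2 + 1/1 = 31/4; mean = 31/4 ÷ 11 = 31/44 = 0.704545… → 0.705.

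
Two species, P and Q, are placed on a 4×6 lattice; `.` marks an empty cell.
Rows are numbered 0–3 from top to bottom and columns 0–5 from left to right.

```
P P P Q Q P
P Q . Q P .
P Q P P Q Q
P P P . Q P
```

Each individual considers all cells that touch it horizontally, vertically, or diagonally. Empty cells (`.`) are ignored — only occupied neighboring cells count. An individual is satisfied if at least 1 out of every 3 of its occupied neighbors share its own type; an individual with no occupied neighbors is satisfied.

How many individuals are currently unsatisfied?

Row 0: (0,0)P 2/3 satisfied · (0,1)P 3/4 satisfied · (0,2)P 1/4 not · (0,3)Q 2/4 satisfied · (0,4)Q 2/4 satisfied · (0,5)P 1/2 satisfied
Row 1: (1,0)P 3/5 satisfied · (1,1)Q 1/7 not · (1,3)Q 3/7 satisfied · (1,4)P 2/7 not
Row 2: (2,0)P 3/5 satisfied · (2,1)Q 1/7 not · (2,2)P 3/6 satisfied · (2,3)P 3/6 satisfied · (2,4)Q 3/6 satisfied · (2,5)Q 2/4 satisfied
Row 3: (3,0)P 2/3 satisfied · (3,1)P 4/5 satisfied · (3,2)P 3/4 satisfied · (3,4)Q 2/4 satisfied · (3,5)P 0/3 not
Unsatisfied: (0,2), (1,1), (1,4), (2,1), (3,5) — 5 in total.

5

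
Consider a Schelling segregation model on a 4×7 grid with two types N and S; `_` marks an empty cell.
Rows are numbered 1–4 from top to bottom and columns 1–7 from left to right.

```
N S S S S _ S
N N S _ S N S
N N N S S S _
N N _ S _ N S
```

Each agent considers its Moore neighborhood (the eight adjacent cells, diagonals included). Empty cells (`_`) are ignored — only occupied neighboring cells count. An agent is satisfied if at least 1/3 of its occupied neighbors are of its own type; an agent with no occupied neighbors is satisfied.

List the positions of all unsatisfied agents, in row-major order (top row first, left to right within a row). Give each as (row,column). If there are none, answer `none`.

Row 1: (1,1)N 2/3 satisfied · (1,2)S 2/5 satisfied · (1,3)S 3/4 satisfied · (1,4)S 4/4 satisfied · (1,5)S 2/3 satisfied · (1,7)S 1/2 satisfied
Row 2: (2,1)N 4/5 satisfied · (2,2)N 5/8 satisfied · (2,3)S 4/7 satisfied · (2,5)S 5/6 satisfied · (2,6)N 0/6 not · (2,7)S 2/3 satisfied
Row 3: (3,1)N 5/5 satisfied · (3,2)N 6/7 satisfied · (3,3)N 3/6 satisfied · (3,4)S 4/5 satisfied · (3,5)S 4/6 satisfied · (3,6)S 4/6 satisfied
Row 4: (4,1)N 3/3 satisfied · (4,2)N 4/4 satisfied · (4,4)S 2/3 satisfied · (4,6)N 0/3 not · (4,7)S 1/2 satisfied

(2,6), (4,6)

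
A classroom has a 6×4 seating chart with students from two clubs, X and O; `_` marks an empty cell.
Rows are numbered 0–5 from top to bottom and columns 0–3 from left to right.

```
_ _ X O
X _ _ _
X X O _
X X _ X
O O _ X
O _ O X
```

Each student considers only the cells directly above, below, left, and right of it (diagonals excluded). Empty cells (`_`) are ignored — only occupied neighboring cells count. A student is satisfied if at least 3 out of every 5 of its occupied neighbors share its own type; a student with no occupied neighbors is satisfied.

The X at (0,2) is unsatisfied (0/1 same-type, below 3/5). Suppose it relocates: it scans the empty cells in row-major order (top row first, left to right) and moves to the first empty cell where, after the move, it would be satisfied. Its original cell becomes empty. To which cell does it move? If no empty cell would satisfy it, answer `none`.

Vacating (0,2). Empty cells in order:
  (0,0): 1/1 same-type → satisfied — stop here.

(0,0)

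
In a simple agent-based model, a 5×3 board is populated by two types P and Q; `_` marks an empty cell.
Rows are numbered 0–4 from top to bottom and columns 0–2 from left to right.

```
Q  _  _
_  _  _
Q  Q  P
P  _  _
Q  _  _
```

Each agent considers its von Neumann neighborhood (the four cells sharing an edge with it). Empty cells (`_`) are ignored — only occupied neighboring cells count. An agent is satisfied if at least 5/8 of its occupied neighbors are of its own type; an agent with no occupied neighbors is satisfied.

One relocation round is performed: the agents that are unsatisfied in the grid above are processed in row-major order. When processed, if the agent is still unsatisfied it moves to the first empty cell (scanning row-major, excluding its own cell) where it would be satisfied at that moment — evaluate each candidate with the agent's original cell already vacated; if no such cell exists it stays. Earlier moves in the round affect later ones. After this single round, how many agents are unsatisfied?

Initially unsatisfied (in order): (2,0), (2,1), (2,2), (3,0), (4,0).
  (2,0) → (0,1).
  (2,1) → (0,2).
  (2,2): now satisfied by earlier moves; stays.
  (3,0) → (2,0).
  (4,0): now satisfied by earlier moves; stays.
Resulting grid:
Q Q Q
_ _ _
P _ P
_ _ _
Q _ _
All satisfied now.

0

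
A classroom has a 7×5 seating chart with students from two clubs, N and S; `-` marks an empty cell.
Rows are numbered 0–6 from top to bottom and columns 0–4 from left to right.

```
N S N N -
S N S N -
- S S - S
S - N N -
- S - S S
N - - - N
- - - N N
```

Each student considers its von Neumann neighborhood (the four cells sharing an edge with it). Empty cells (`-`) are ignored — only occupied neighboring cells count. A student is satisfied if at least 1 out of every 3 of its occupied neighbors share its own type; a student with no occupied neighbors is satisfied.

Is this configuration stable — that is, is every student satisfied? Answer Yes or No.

No

Row 0: (0,0)N 0/2 not · (0,1)S 0/3 not · (0,2)N 1/3 satisfied · (0,3)N 2/2 satisfied
Row 1: (1,0)S 0/2 not · (1,1)N 0/4 not · (1,2)S 1/4 not · (1,3)N 1/2 satisfied
Row 2: (2,1)S 1/2 satisfied · (2,2)S 2/3 satisfied · (2,4)S 0/0 satisfied
Row 3: (3,0)S 0/0 satisfied · (3,2)N 1/2 satisfied · (3,3)N 1/2 satisfied
Row 4: (4,1)S 0/0 satisfied · (4,3)S 1/2 satisfied · (4,4)S 1/2 satisfied
Row 5: (5,0)N 0/0 satisfied · (5,4)N 1/2 satisfied
Row 6: (6,3)N 1/1 satisfied · (6,4)N 2/2 satisfied
For instance (0,0) has only 0/2 same-type neighbors, below 1/3.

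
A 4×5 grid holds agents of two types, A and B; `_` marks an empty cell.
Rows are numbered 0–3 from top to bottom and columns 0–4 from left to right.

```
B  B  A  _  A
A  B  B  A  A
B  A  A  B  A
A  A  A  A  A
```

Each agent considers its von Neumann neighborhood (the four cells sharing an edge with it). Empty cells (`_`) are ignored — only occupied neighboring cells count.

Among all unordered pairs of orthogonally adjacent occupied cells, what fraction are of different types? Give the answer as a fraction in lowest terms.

Scan each occupied cell's neighbors to the right and below so each pair is counted once.
Row 0: B(0,0)–B(0,1)= B(0,0)–A(1,0)≠ B(0,1)–A(0,2)≠ B(0,1)–B(1,1)= A(0,2)–B(1,2)≠ A(0,4)–A(1,4)=  → 3/6 unlike.
Row 1: A(1,0)–B(1,1)≠ A(1,0)–B(2,0)≠ B(1,1)–B(1,2)= B(1,1)–A(2,1)≠ B(1,2)–A(1,3)≠ B(1,2)–A(2,2)≠ A(1,3)–A(1,4)= A(1,3)–B(2,3)≠ A(1,4)–A(2,4)=  → 6/9 unlike.
Row 2: B(2,0)–A(2,1)≠ B(2,0)–A(3,0)≠ A(2,1)–A(2,2)= A(2,1)–A(3,1)= A(2,2)–B(2,3)≠ A(2,2)–A(3,2)= B(2,3)–A(2,4)≠ B(2,3)–A(3,3)≠ A(2,4)–A(3,4)=  → 5/9 unlike.
Row 3: A(3,0)–A(3,1)= A(3,1)–A(3,2)= A(3,2)–A(3,3)= A(3,3)–A(3,4)=  → 0/4 unlike.
Total adjacent occupied pairs: 28; unlike-type pairs: 14.
14/28 reduces to 1/2.

1/2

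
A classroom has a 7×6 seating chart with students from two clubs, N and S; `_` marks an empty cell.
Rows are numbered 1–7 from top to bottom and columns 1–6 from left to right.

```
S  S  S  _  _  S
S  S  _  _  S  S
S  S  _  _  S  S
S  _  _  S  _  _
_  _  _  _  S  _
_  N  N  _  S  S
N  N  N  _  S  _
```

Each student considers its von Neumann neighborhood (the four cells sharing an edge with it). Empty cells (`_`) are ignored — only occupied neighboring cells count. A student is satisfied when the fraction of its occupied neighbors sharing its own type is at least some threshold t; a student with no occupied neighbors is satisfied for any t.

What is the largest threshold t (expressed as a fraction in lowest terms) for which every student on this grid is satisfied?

(1,1)S 2/2
(1,2)S 3/3
(1,3)S 1/1
(1,6)S 1/1
(2,1)S 3/3
(2,2)S 3/3
(2,5)S 2/2
(2,6)S 3/3
(3,1)S 3/3
(3,2)S 2/2
(3,5)S 2/2
(3,6)S 2/2
(4,1)S 1/1
(4,4)S — no occupied neighbors
(5,5)S 1/1
(6,2)N 2/2
(6,3)N 2/2
(6,5)S 3/3
(6,6)S 1/1
(7,1)N 1/1
(7,2)N 3/3
(7,3)N 2/2
(7,5)S 1/1
The smallest same-type fraction is 2/2 at (1,1), which reduces to 1/1. Any threshold above that leaves this student unsatisfied.

1/1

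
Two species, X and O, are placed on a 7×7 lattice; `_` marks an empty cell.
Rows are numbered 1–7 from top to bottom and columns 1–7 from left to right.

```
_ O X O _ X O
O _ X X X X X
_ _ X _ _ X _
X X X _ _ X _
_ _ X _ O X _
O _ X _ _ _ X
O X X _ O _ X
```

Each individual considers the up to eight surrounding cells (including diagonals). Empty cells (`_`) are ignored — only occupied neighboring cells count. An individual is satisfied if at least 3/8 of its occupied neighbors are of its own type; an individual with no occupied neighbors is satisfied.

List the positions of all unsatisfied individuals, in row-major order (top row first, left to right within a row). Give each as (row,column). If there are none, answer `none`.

Row 1: (1,2)O 1/3 not · (1,3)X 2/4 satisfied · (1,4)O 0/4 not · (1,6)X 3/4 satisfied · (1,7)O 0/3 not
Row 2: (2,1)O 1/1 satisfied · (2,3)X 3/5 satisfied · (2,4)X 4/5 satisfied · (2,5)X 4/5 satisfied · (2,6)X 4/5 satisfied · (2,7)X 3/4 satisfied
Row 3: (3,3)X 4/4 satisfied · (3,6)X 4/4 satisfied
Row 4: (4,1)X 1/1 satisfied · (4,2)X 4/4 satisfied · (4,3)X 3/3 satisfied · (4,6)X 2/3 satisfied
Row 5: (5,3)X 3/3 satisfied · (5,5)O 0/2 not · (5,6)X 2/3 satisfied
Row 6: (6,1)O 1/2 satisfied · (6,3)X 3/3 satisfied · (6,7)X 2/2 satisfied
Row 7: (7,1)O 1/2 satisfied · (7,2)X 2/4 satisfied · (7,3)X 2/2 satisfied · (7,5)O 0/0 satisfied · (7,7)X 1/1 satisfied

(1,2), (1,4), (1,7), (5,5)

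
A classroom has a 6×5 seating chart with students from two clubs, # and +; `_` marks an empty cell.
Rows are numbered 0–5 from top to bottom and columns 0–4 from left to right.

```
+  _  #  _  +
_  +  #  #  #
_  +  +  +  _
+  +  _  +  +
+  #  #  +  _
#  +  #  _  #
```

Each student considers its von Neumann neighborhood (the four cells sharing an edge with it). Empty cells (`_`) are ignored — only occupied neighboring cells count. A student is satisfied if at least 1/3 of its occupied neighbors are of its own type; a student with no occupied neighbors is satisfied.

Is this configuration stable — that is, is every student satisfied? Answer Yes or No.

(0,0)+ 0/0 ok
(0,2)# 1/1 ok
(0,4)+ 0/1 unhappy
(1,1)+ 1/2 ok
(1,2)# 2/4 ok
(1,3)# 2/3 ok
(1,4)# 1/2 ok
(2,1)+ 3/3 ok
(2,2)+ 2/3 ok
(2,3)+ 2/3 ok
(3,0)+ 2/2 ok
(3,1)+ 2/3 ok
(3,3)+ 3/3 ok
(3,4)+ 1/1 ok
(4,0)+ 1/3 ok
(4,1)# 1/4 unhappy
(4,2)# 2/3 ok
(4,3)+ 1/2 ok
(5,0)# 0/2 unhappy
(5,1)+ 0/3 unhappy
(5,2)# 1/2 ok
(5,4)# 0/0 ok
For instance (0,4) has only 0/1 same-type neighbors, below 1/3.

No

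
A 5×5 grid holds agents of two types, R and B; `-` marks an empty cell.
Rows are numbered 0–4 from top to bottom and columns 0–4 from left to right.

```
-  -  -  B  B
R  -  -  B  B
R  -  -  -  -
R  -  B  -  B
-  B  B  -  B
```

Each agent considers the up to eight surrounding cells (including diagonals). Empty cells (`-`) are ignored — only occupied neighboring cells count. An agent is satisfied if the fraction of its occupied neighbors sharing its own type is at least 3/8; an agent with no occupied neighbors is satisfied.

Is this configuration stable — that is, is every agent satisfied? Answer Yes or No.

(0,3)B 3/3 satisfied
(0,4)B 3/3 satisfied
(1,0)R 1/1 satisfied
(1,3)B 3/3 satisfied
(1,4)B 3/3 satisfied
(2,0)R 2/2 satisfied
(3,0)R 1/2 satisfied
(3,2)B 2/2 satisfied
(3,4)B 1/1 satisfied
(4,1)B 2/3 satisfied
(4,2)B 2/2 satisfied
(4,4)B 1/1 satisfied
All meet the threshold, so the configuration is stable.

Yes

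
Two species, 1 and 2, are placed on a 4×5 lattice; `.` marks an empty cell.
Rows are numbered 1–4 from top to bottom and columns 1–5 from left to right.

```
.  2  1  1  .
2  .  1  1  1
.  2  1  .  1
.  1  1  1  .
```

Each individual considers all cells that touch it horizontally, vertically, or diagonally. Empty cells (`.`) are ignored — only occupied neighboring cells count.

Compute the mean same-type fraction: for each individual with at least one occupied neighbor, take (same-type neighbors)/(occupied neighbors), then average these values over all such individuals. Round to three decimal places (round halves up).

(1,2)2 1/3
(1,3)1 3/4
(1,4)1 4/4
(2,1)2 2/2
(2,3)1 4/6
(2,4)1 6/6
(2,5)1 3/3
(3,2)2 1/5
(3,3)1 5/6
(3,5)1 3/3
(4,2)1 2/3
(4,3)1 3/4
(4,4)1 3/3
Sum over 13 individuals: 1/3 + 3/4 + 4/4 + 2/2 + 4/6 + 6/6 + 3/3 + 1/5 + 5/6 + 3/3 + 2/3 + 3/4 + 3/3 = 51/5; mean = 51/5 ÷ 13 = 51/65 = 0.784615… → 0.785.

0.785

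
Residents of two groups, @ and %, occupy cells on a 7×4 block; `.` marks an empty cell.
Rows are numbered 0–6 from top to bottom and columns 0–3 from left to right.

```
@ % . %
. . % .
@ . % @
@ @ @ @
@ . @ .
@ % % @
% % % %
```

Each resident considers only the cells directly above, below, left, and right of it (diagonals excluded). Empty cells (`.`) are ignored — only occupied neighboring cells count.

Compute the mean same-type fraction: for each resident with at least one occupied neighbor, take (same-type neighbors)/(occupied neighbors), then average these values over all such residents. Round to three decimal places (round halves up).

(0,0)@ 0/1
(0,1)% 0/1
(0,3)% — no occupied neighbors
(1,2)% 1/1
(2,0)@ 1/1
(2,2)% 1/3
(2,3)@ 1/2
(3,0)@ 3/3
(3,1)@ 2/2
(3,2)@ 3/4
(3,3)@ 2/2
(4,0)@ 2/2
(4,2)@ 1/2
(5,0)@ 1/3
(5,1)% 2/3
(5,2)% 2/4
(5,3)@ 0/2
(6,0)% 1/2
(6,1)% 3/3
(6,2)% 3/3
(6,3)% 1/2
Sum over 20 residents: 0/1 + 0/1 + 1/1 + 1/1 + 1/3 + 1/2 + 3/3 + 2/2 + 3/4 + 2/2 + 2/2 + 1/2 + 1/3 + 2/3 + 2/4 + 0/2 + 1/2 + 3/3 + 3/3 + 1/2 = 151/12; mean = 151/12 ÷ 20 = 151/240 = 0.629166… → 0.629.

0.629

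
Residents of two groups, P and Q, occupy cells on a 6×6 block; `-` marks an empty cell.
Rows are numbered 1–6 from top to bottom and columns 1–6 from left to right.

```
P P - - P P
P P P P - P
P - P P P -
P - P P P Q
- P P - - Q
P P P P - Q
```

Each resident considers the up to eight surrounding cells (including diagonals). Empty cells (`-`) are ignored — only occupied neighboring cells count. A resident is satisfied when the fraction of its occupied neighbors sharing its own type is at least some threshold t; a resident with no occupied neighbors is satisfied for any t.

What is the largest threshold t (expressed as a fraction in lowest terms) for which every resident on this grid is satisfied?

1/3

Row 1: (1,1)P 3/3 · (1,2)P 4/4 · (1,5)P 3/3 · (1,6)P 2/2
Row 2: (2,1)P 4/4 · (2,2)P 6/6 · (2,3)P 5/5 · (2,4)P 5/5 · (2,6)P 3/3
Row 3: (3,1)P 3/3 · (3,3)P 6/6 · (3,4)P 7/7 · (3,5)P 5/6
Row 4: (4,1)P 2/2 · (4,3)P 5/5 · (4,4)P 6/6 · (4,5)P 3/5 · (4,6)Q 1/3
Row 5: (5,2)P 6/6 · (5,3)P 6/6 · (5,6)Q 2/3
Row 6: (6,1)P 2/2 · (6,2)P 4/4 · (6,3)P 4/4 · (6,4)P 2/2 · (6,6)Q 1/1
The smallest same-type fraction is 1/3 at (4,6), which reduces to 1/3. Any threshold above that leaves this resident unsatisfied.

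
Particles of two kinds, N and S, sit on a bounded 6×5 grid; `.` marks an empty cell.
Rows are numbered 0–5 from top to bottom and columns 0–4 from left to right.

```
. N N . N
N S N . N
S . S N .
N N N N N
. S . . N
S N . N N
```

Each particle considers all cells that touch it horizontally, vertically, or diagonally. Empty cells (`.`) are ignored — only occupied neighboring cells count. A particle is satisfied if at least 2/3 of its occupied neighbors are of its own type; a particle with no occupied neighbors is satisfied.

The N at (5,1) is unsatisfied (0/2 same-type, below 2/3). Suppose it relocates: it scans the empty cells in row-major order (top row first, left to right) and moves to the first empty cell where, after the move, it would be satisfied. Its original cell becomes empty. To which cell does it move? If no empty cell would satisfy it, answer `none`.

(0,0)

Vacating (5,1). Empty cells in order:
  (0,0): 2/3 same-type → satisfied — stop here.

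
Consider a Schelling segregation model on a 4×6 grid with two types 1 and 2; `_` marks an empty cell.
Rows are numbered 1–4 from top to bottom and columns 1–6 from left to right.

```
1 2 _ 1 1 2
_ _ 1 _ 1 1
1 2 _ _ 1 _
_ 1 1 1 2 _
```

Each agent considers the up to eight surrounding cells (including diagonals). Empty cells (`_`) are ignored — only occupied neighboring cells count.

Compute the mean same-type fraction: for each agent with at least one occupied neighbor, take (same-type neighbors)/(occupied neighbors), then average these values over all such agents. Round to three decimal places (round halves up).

(1,1)1 0/1
(1,2)2 0/2
(1,4)1 3/3
(1,5)1 3/4
(1,6)2 0/3
(2,3)1 1/3
(2,5)1 4/5
(2,6)1 3/4
(3,1)1 1/2
(3,2)2 0/4
(3,5)1 3/4
(4,2)1 2/3
(4,3)1 2/3
(4,4)1 2/3
(4,5)2 0/2
Sum over 15 agents: 0/1 + 0/2 + 3/3 + 3/4 + 0/3 + 1/3 + 4/5 + 3/4 + 1/2 + 0/4 + 3/4 + 2/3 + 2/3 + 2/3 + 0/2 = 413/60; mean = 413/60 ÷ 15 = 413/900 = 0.458888… → 0.459.

0.459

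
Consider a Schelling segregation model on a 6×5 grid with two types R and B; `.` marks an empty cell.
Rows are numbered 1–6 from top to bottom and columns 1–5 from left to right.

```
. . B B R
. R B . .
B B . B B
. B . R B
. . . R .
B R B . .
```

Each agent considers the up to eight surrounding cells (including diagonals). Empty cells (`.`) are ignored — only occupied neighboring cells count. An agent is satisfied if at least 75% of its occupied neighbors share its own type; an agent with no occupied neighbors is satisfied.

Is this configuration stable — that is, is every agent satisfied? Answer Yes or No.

No

Row 1: (1,3)B 2/3 ✗ · (1,4)B 2/3 ✗ · (1,5)R 0/1 ✗
Row 2: (2,2)R 0/4 ✗ · (2,3)B 4/5 ✓
Row 3: (3,1)B 2/3 ✗ · (3,2)B 3/4 ✓ · (3,4)B 3/4 ✓ · (3,5)B 2/3 ✗
Row 4: (4,2)B 2/2 ✓ · (4,4)R 1/4 ✗ · (4,5)B 2/4 ✗
Row 5: (5,4)R 1/3 ✗
Row 6: (6,1)B 0/1 ✗ · (6,2)R 0/2 ✗ · (6,3)B 0/2 ✗
For instance (1,3) has only 2/3 same-type neighbors, below 3/4.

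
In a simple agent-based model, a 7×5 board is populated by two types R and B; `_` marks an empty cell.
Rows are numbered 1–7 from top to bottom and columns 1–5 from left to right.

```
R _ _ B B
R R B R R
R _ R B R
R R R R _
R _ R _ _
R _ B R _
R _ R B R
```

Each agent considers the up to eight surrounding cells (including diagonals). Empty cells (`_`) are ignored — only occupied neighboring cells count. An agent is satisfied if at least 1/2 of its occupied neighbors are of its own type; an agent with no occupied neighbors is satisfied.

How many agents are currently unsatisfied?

Row 1: (1,1)R 2/2 ok · (1,4)B 2/4 ok · (1,5)B 1/3 unhappy
Row 2: (2,1)R 3/3 ok · (2,2)R 4/5 ok · (2,3)B 2/5 unhappy · (2,4)R 3/7 unhappy · (2,5)R 2/5 unhappy
Row 3: (3,1)R 4/4 ok · (3,3)R 5/7 ok · (3,4)B 1/7 unhappy · (3,5)R 3/4 ok
Row 4: (4,1)R 3/3 ok · (4,2)R 6/6 ok · (4,3)R 4/5 ok · (4,4)R 4/5 ok
Row 5: (5,1)R 3/3 ok · (5,3)R 4/5 ok
Row 6: (6,1)R 2/2 ok · (6,3)B 1/4 unhappy · (6,4)R 3/5 ok
Row 7: (7,1)R 1/1 ok · (7,3)R 1/3 unhappy · (7,4)B 1/4 unhappy · (7,5)R 1/2 ok
Unsatisfied: (1,5), (2,3), (2,4), (2,5), (3,4), (6,3), (7,3), (7,4) — 8 in total.

8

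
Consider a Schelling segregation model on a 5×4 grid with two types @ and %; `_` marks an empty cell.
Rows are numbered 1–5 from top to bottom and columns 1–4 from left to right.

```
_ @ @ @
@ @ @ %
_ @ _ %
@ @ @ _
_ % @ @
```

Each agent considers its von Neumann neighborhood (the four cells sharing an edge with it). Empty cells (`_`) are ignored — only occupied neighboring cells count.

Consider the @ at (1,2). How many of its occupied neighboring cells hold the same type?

2

Occupied neighbors of (1,2): (2,2)=@, (1,3)=@.
Same type (@): 2 of 2.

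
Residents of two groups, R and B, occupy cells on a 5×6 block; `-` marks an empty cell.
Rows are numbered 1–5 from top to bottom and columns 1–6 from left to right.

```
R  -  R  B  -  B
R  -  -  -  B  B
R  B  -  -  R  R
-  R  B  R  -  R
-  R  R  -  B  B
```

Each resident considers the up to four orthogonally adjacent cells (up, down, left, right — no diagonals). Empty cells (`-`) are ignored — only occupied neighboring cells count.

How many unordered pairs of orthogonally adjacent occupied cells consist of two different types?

Scan each occupied cell's neighbors to the right and below so each pair is counted once.
Row 1: R(1,1)–R(2,1)= R(1,3)–B(1,4)≠ B(1,6)–B(2,6)=  → 1/3 unlike.
Row 2: R(2,1)–R(3,1)= B(2,5)–B(2,6)= B(2,5)–R(3,5)≠ B(2,6)–R(3,6)≠  → 2/4 unlike.
Row 3: R(3,1)–B(3,2)≠ B(3,2)–R(4,2)≠ R(3,5)–R(3,6)= R(3,6)–R(4,6)=  → 2/4 unlike.
Row 4: R(4,2)–B(4,3)≠ R(4,2)–R(5,2)= B(4,3)–R(4,4)≠ B(4,3)–R(5,3)≠ R(4,6)–B(5,6)≠  → 4/5 unlike.
Row 5: R(5,2)–R(5,3)= B(5,5)–B(5,6)=  → 0/2 unlike.
Total adjacent occupied pairs: 18; unlike-type pairs: 9.

9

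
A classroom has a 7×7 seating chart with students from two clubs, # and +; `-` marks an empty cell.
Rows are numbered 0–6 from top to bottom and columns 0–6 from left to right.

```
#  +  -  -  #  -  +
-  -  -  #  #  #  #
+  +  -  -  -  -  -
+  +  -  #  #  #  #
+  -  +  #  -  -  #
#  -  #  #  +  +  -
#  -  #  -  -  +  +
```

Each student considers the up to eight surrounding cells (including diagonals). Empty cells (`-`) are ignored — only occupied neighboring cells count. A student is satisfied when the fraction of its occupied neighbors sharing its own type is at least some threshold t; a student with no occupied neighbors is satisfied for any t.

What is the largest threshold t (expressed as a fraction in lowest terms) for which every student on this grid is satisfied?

(0,0)# 0/1
(0,1)+ 0/1
(0,4)# 3/3
(0,6)+ 0/2
(1,3)# 2/2
(1,4)# 3/3
(1,5)# 3/4
(1,6)# 1/2
(2,0)+ 3/3
(2,1)+ 3/3
(3,0)+ 4/4
(3,1)+ 5/5
(3,3)# 2/3
(3,4)# 3/3
(3,5)# 3/3
(3,6)# 2/2
(4,0)+ 2/3
(4,2)+ 1/5
(4,3)# 4/6
(4,6)# 2/3
(5,0)# 1/2
(5,2)# 3/4
(5,3)# 3/5
(5,4)+ 2/4
(5,5)+ 3/4
(6,0)# 1/1
(6,2)# 2/2
(6,5)+ 3/3
(6,6)+ 2/2
The smallest same-type fraction is 0/1 at (0,0), which reduces to 0/1. Any threshold above that leaves this student unsatisfied.

0/1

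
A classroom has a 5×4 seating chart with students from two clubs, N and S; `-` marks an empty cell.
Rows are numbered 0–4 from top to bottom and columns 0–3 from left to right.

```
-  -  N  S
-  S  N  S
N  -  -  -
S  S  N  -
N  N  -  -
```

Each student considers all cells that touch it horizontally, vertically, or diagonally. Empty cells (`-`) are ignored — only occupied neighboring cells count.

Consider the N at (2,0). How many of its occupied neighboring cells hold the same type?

0

Occupied neighbors of (2,0): (1,1)=S, (3,0)=S, (3,1)=S.
Same type (N): 0 of 3.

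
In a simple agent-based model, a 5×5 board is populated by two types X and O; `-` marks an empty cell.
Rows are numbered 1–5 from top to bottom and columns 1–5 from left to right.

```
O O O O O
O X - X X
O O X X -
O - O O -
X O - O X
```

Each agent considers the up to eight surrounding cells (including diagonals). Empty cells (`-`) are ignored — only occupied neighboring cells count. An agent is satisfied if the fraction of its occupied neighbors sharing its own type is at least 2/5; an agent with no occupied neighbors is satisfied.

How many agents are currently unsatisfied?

Row 1: (1,1)O 2/3 ✓ · (1,2)O 3/4 ✓ · (1,3)O 2/4 ✓ · (1,4)O 2/4 ✓ · (1,5)O 1/3 ✗
Row 2: (2,1)O 4/5 ✓ · (2,2)X 1/7 ✗ · (2,4)X 3/6 ✓ · (2,5)X 2/4 ✓
Row 3: (3,1)O 3/4 ✓ · (3,2)O 4/6 ✓ · (3,3)X 3/6 ✓ · (3,4)X 3/5 ✓
Row 4: (4,1)O 3/4 ✓ · (4,3)O 4/6 ✓ · (4,4)O 2/5 ✓
Row 5: (5,1)X 0/2 ✗ · (5,2)O 2/3 ✓ · (5,4)O 2/3 ✓ · (5,5)X 0/2 ✗
Unsatisfied: (1,5), (2,2), (5,1), (5,5) — 4 in total.

4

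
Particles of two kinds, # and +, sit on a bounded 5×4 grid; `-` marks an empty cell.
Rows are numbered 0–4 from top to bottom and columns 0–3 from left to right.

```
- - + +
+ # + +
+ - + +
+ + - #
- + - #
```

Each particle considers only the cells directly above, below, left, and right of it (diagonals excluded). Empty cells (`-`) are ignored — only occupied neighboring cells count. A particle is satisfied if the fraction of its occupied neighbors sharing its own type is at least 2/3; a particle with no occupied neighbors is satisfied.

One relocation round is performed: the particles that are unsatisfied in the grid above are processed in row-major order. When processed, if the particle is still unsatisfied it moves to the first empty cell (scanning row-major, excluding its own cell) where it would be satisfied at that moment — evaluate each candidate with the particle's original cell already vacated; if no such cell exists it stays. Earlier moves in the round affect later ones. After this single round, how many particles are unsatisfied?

Initially unsatisfied (in order): (1,0), (1,1), (3,3).
  (1,0) → (0,0).
  (1,1): no empty cell satisfies it; stays.
  (3,3): no empty cell satisfies it; stays.
Resulting grid:
+ - + +
- # + +
+ - + +
+ + - #
- + - #
Unsatisfied now: (1,1), (3,3).

2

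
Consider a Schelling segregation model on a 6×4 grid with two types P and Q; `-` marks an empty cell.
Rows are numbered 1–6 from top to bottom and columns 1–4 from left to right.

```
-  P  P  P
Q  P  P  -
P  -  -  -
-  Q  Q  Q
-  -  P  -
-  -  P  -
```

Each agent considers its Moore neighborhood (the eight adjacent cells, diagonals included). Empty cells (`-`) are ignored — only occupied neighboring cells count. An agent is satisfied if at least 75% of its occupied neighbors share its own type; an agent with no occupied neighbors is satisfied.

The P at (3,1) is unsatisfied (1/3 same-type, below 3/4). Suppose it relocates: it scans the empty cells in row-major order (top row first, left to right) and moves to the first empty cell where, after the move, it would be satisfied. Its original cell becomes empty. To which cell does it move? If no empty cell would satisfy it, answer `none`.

Vacating (3,1). Empty cells in order:
  (1,1): 2/3 same-type → still unsatisfied.
  (2,4): 3/3 same-type → satisfied — stop here.

(2,4)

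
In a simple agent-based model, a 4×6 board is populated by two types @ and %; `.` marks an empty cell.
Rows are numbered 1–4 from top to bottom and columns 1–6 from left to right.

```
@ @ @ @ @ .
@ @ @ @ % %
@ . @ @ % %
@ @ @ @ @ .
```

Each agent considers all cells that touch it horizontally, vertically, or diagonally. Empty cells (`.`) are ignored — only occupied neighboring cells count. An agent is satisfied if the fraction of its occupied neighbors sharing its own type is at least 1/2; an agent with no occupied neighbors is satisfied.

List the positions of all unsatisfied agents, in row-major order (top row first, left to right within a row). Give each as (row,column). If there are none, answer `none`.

(2,5), (3,5)

(1,1)@ 3/3 satisfied
(1,2)@ 5/5 satisfied
(1,3)@ 5/5 satisfied
(1,4)@ 4/5 satisfied
(1,5)@ 2/4 satisfied
(2,1)@ 4/4 satisfied
(2,2)@ 7/7 satisfied
(2,3)@ 7/7 satisfied
(2,4)@ 6/8 satisfied
(2,5)% 3/7 not
(2,6)% 3/4 satisfied
(3,1)@ 4/4 satisfied
(3,3)@ 7/7 satisfied
(3,4)@ 6/8 satisfied
(3,5)% 3/7 not
(3,6)% 3/4 satisfied
(4,1)@ 2/2 satisfied
(4,2)@ 4/4 satisfied
(4,3)@ 4/4 satisfied
(4,4)@ 4/5 satisfied
(4,5)@ 2/4 satisfied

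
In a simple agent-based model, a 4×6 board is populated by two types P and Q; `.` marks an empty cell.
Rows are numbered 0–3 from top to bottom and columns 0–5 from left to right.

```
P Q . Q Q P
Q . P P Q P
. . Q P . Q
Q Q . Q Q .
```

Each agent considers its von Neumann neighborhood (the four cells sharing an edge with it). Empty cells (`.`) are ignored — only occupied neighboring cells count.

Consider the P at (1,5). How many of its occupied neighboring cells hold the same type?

Occupied neighbors of (1,5): (0,5)=P, (2,5)=Q, (1,4)=Q.
Same type (P): 1 of 3.

1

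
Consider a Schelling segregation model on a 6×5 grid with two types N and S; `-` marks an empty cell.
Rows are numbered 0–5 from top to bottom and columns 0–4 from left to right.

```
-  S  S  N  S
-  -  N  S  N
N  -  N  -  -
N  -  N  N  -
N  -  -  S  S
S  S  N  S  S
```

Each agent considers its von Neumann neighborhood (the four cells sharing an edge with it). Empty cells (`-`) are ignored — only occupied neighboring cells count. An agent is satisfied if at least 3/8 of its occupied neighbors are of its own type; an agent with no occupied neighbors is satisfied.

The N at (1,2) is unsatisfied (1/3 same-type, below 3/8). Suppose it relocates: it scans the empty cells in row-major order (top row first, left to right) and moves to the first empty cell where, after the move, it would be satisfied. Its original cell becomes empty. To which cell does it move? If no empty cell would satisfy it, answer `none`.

Vacating (1,2). Empty cells in order:
  (0,0): 0/1 same-type → still unsatisfied.
  (1,0): 1/1 same-type → satisfied — stop here.

(1,0)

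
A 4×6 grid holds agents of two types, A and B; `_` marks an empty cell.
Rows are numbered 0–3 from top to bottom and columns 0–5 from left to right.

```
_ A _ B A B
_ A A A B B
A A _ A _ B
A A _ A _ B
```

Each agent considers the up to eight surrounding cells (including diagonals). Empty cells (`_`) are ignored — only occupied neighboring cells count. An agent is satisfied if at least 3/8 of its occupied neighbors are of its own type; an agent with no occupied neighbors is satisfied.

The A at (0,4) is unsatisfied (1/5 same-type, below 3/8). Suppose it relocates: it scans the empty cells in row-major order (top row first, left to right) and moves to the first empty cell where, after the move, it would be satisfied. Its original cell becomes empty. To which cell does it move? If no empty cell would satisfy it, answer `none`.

Vacating (0,4). Empty cells in order:
  (0,0): 2/2 same-type → satisfied — stop here.

(0,0)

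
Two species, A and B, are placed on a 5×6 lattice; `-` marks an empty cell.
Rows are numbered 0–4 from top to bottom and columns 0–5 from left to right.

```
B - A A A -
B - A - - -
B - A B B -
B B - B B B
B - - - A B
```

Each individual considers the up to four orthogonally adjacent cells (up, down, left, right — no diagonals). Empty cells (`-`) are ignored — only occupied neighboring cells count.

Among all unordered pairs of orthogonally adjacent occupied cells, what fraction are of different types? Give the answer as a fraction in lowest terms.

Scan each occupied cell's neighbors to the right and below so each pair is counted once.
Row 0: B(0,0)–B(1,0)= A(0,2)–A(0,3)= A(0,2)–A(1,2)= A(0,3)–A(0,4)=  → 0/4 unlike.
Row 1: B(1,0)–B(2,0)= A(1,2)–A(2,2)=  → 0/2 unlike.
Row 2: B(2,0)–B(3,0)= A(2,2)–B(2,3)≠ B(2,3)–B(2,4)= B(2,3)–B(3,3)= B(2,4)–B(3,4)=  → 1/5 unlike.
Row 3: B(3,0)–B(3,1)= B(3,0)–B(4,0)= B(3,3)–B(3,4)= B(3,4)–B(3,5)= B(3,4)–A(4,4)≠ B(3,5)–B(4,5)=  → 1/6 unlike.
Row 4: A(4,4)–B(4,5)≠  → 1/1 unlike.
Total adjacent occupied pairs: 18; unlike-type pairs: 3.
3/18 reduces to 1/6.

1/6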